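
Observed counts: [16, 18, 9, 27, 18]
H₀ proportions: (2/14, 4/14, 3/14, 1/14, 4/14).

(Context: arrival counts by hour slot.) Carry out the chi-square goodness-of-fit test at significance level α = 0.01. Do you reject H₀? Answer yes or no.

n = 88; E_i = n·p_i = [12.57, 25.14, 18.86, 6.29, 25.14]
χ² = (16−12.57)²/12.57 + (18−25.14)²/25.14 + (9−18.86)²/18.86 + (27−6.29)²/6.29 + (18−25.14)²/25.14 = 78.4091
df = 4
p-value (upper-tail) = 0.00000
At α=0.01: p < α → reject H₀

reject H₀: yes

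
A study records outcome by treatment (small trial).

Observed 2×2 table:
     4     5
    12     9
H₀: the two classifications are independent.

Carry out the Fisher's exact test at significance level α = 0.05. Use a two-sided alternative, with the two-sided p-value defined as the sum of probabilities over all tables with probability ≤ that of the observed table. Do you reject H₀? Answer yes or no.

Margins: r₁=9, r₂=21, c₁=16, c₂=14, n=30
p_obs = C(9,4)·C(21,12)/C(30,16); sum pmf over tables with pmf ≤ p_obs
p-value (two-sided) = 0.69439
At α=0.05: p ≥ α → fail to reject H₀

reject H₀: no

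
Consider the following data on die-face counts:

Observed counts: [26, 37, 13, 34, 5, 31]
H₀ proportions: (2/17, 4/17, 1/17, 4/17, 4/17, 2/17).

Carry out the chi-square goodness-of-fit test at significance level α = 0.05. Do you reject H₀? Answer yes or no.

n = 146; E_i = n·p_i = [17.18, 34.35, 8.59, 34.35, 34.35, 17.18]
χ² = (26−17.18)²/17.18 + (37−34.35)²/34.35 + (13−8.59)²/8.59 + (34−34.35)²/34.35 + (5−34.35)²/34.35 + (31−17.18)²/17.18 = 43.2123
df = 5
p-value (upper-tail) = 0.00000
At α=0.05: p < α → reject H₀

reject H₀: yes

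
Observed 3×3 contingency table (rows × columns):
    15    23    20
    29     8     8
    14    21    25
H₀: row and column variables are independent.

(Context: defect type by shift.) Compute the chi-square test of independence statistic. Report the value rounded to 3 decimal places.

test statistic = 23.313

Row totals [58, 45, 60], col totals [58, 52, 53], n=163
χ² = (15−20.64)²/20.64 + (23−18.50)²/18.50 + (20−18.86)²/18.86 + (29−16.01)²/16.01 + (8−14.36)²/14.36 + (8−14.63)²/14.63 + (14−21.35)²/21.35 + (21−19.14)²/19.14 + (25−19.51)²/19.51 = 23.3126
df = 4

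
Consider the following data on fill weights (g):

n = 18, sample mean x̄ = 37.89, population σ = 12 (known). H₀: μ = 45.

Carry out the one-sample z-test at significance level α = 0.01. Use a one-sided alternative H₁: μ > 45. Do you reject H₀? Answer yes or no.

SE = σ/√n = 12/√18 = 2.8284
z = (x̄−μ₀)/SE = (37.89−45)/2.8284 = -2.5138
p-value (one-sided, H₁ greater) = 0.99403
At α=0.01: p ≥ α → fail to reject H₀

reject H₀: no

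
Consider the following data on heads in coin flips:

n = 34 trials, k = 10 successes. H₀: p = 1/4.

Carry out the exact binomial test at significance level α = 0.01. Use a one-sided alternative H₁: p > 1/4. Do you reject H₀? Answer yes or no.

reject H₀: no

Exact binomial: n=34, k=10, p₀=1/4=0.2500
P(X≥10) from Σ C(n,i)·p₀^i·(1−p₀)^(n−i)
p-value (one-sided, H₁ greater) = 0.33603
At α=0.01: p ≥ α → fail to reject H₀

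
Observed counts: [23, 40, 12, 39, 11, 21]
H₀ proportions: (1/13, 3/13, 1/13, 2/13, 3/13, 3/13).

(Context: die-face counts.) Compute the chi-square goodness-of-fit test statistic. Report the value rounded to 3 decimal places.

test statistic = 45.809

n = 146; E_i = n·p_i = [11.23, 33.69, 11.23, 22.46, 33.69, 33.69]
χ² = (23−11.23)²/11.23 + (40−33.69)²/33.69 + (12−11.23)²/11.23 + (39−22.46)²/22.46 + (11−33.69)²/33.69 + (21−33.69)²/33.69 = 45.8094
df = 5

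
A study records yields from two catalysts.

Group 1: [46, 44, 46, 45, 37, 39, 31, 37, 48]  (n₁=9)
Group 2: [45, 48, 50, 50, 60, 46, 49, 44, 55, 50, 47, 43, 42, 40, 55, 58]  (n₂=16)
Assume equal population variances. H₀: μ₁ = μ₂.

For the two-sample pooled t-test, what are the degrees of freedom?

degrees of freedom = 23

df = n₁ + n₂ − 2 = 9 + 16 − 2 = 23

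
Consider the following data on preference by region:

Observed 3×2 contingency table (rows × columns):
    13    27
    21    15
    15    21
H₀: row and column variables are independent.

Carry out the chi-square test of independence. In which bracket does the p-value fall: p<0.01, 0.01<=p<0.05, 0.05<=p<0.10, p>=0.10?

Row totals [40, 36, 36], col totals [49, 63], n=112
χ² = (13−17.50)²/17.50 + (27−22.50)²/22.50 + (21−15.75)²/15.75 + (15−20.25)²/20.25 + (15−15.75)²/15.75 + (21−20.25)²/20.25 = 5.2317
df = 2
p-value (upper-tail) = 0.07310
→ bracket: 0.05<=p<0.10

p-value bracket: 0.05<=p<0.10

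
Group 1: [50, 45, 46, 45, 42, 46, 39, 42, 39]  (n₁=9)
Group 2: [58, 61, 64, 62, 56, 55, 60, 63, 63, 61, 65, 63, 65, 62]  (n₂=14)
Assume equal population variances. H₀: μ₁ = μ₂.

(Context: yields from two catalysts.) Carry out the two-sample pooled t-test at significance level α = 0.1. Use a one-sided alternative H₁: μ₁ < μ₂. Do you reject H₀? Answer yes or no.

x̄₁=43.778, s₁=3.598, n₁=9
x̄₂=61.286, s₂=3.099, n₂=14
s_p² = [8·3.598² + 13·3.099²]/21 = 10.8768
SE = √(s_p²·(1/9+1/14)) = 1.4091
t = (43.778−61.286)/1.4091 = -12.4253
df = 21
p-value (one-sided, H₁ less) = 0.00000
At α=0.1: p < α → reject H₀

reject H₀: yes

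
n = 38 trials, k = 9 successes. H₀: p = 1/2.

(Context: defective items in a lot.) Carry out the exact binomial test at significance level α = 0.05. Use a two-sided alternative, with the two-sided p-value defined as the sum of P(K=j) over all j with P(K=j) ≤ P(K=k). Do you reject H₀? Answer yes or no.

Exact binomial: n=38, k=9, p₀=1/2=0.5000
P(X=j) = C(n,j)·p₀^j·(1−p₀)^(n−j); p = Σ P(X=j) over j with P(X=j) ≤ P(X=9)
p-value (two-sided) = 0.00166
At α=0.05: p < α → reject H₀

reject H₀: yes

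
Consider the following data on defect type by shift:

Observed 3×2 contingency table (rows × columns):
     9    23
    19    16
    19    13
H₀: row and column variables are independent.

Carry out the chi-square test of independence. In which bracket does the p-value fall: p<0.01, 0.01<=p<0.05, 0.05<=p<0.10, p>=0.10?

Row totals [32, 35, 32], col totals [47, 52], n=99
χ² = (9−15.19)²/15.19 + (23−16.81)²/16.81 + (19−16.62)²/16.62 + (16−18.38)²/18.38 + (19−15.19)²/15.19 + (13−16.81)²/16.81 = 7.2732
df = 2
p-value (upper-tail) = 0.02634
→ bracket: 0.01<=p<0.05

p-value bracket: 0.01<=p<0.05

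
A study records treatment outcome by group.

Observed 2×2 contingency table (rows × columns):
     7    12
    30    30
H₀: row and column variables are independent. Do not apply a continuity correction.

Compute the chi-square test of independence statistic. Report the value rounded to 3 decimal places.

test statistic = 1.003

Row totals [19, 60], col totals [37, 42], n=79
χ² = (7−8.90)²/8.90 + (12−10.10)²/10.10 + (30−28.10)²/28.10 + (30−31.90)²/31.90 = 1.0034
df = 1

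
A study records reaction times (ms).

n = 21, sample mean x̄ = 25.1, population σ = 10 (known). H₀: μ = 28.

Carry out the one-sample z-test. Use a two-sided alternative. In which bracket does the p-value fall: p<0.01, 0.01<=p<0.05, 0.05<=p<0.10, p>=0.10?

SE = σ/√n = 10/√21 = 2.1822
z = (x̄−μ₀)/SE = (25.1−28)/2.1822 = -1.3289
p-value (two-sided) = 0.18387
→ bracket: p>=0.10

p-value bracket: p>=0.10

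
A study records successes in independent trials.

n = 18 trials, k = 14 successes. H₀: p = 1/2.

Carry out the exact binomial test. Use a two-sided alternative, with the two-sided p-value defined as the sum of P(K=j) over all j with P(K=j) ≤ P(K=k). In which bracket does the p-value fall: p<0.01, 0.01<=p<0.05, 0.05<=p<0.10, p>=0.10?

Exact binomial: n=18, k=14, p₀=1/2=0.5000
P(X=j) = C(n,j)·p₀^j·(1−p₀)^(n−j); p = Σ P(X=j) over j with P(X=j) ≤ P(X=14)
p-value (two-sided) = 0.03088
→ bracket: 0.01<=p<0.05

p-value bracket: 0.01<=p<0.05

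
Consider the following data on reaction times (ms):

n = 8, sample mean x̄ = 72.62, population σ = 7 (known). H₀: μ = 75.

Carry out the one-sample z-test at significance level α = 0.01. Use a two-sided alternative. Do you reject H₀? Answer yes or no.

reject H₀: no

SE = σ/√n = 7/√8 = 2.4749
z = (x̄−μ₀)/SE = (72.62−75)/2.4749 = -0.9617
p-value (two-sided) = 0.33622
At α=0.01: p ≥ α → fail to reject H₀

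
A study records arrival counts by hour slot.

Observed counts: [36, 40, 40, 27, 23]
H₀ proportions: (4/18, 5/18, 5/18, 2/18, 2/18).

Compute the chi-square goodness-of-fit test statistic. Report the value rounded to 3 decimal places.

n = 166; E_i = n·p_i = [36.89, 46.11, 46.11, 18.44, 18.44]
χ² = (36−36.89)²/36.89 + (40−46.11)²/46.11 + (40−46.11)²/46.11 + (27−18.44)²/18.44 + (23−18.44)²/18.44 = 6.7349
df = 4

test statistic = 6.735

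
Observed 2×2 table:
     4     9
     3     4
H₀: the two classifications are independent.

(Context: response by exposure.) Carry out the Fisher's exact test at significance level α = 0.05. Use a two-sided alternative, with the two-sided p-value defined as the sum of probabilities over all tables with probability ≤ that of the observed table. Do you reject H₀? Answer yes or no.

reject H₀: no

Margins: r₁=13, r₂=7, c₁=7, c₂=13, n=20
p_obs = C(13,4)·C(7,3)/C(20,7); sum pmf over tables with pmf ≤ p_obs
p-value (two-sided) = 0.65135
At α=0.05: p ≥ α → fail to reject H₀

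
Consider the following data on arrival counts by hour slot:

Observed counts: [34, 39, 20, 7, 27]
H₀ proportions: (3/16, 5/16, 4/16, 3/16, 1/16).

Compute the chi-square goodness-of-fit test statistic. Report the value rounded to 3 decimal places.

n = 127; E_i = n·p_i = [23.81, 39.69, 31.75, 23.81, 7.94]
χ² = (34−23.81)²/23.81 + (39−39.69)²/39.69 + (20−31.75)²/31.75 + (7−23.81)²/23.81 + (27−7.94)²/7.94 = 66.3690
df = 4

test statistic = 66.369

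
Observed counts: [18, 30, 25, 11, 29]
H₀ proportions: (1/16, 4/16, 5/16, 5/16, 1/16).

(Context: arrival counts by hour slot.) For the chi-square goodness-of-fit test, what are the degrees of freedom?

degrees of freedom = 4

df = k − 1 = 5 − 1 = 4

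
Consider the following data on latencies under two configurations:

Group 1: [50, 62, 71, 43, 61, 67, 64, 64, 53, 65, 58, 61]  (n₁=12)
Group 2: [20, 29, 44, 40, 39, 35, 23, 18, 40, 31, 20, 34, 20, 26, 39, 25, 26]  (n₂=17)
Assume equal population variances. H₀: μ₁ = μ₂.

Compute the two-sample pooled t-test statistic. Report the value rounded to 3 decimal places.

test statistic = 9.668

x̄₁=59.917, s₁=7.833, n₁=12
x̄₂=29.941, s₂=8.481, n₂=17
s_p² = [11·7.833² + 16·8.481²]/27 = 67.6244
SE = √(s_p²·(1/12+1/17)) = 3.1005
t = (59.917−29.941)/3.1005 = 9.6679
df = 27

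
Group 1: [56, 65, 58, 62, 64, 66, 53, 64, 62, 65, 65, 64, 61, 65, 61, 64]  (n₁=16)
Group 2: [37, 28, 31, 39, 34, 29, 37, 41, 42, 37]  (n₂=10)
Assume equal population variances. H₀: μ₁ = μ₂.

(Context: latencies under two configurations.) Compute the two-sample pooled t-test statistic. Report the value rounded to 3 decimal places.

test statistic = 15.922

x̄₁=62.188, s₁=3.674, n₁=16
x̄₂=35.500, s₂=4.859, n₂=10
s_p² = [15·3.674² + 9·4.859²]/24 = 17.2891
SE = √(s_p²·(1/16+1/10)) = 1.6761
t = (62.188−35.500)/1.6761 = 15.9219
df = 24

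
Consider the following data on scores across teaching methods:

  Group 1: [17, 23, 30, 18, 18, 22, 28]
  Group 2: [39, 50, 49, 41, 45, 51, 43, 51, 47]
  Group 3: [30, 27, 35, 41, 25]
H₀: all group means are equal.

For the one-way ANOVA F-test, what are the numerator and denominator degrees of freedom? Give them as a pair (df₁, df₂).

degrees of freedom = [2, 18]

k = 3 groups, N = 21 total
df = (k−1, N−k) = (3−1, 21−3) = (2, 18)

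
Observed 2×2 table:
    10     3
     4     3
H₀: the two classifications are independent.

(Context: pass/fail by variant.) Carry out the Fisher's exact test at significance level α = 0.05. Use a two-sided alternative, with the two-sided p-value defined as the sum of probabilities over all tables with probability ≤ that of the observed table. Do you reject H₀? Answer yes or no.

Margins: r₁=13, r₂=7, c₁=14, c₂=6, n=20
p_obs = C(13,10)·C(7,4)/C(20,14); sum pmf over tables with pmf ≤ p_obs
p-value (two-sided) = 0.61262
At α=0.05: p ≥ α → fail to reject H₀

reject H₀: no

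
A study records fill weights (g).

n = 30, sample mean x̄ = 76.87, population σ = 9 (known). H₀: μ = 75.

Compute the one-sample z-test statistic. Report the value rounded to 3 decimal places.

SE = σ/√n = 9/√30 = 1.6432
z = (x̄−μ₀)/SE = (76.87−75)/1.6432 = 1.1380

test statistic = 1.138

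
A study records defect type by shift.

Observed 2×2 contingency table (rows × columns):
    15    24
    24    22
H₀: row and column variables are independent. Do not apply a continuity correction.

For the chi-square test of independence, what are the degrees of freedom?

degrees of freedom = 1

df = (r−1)(c−1) = (2−1)·(2−1) = 1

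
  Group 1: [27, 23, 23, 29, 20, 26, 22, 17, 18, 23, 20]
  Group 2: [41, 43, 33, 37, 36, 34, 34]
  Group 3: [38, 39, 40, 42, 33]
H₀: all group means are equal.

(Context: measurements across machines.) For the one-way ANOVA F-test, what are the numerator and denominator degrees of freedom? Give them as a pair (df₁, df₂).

degrees of freedom = [2, 20]

k = 3 groups, N = 23 total
df = (k−1, N−k) = (3−1, 23−3) = (2, 20)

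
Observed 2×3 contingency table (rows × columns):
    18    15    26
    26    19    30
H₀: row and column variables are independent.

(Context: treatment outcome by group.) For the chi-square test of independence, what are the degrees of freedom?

df = (r−1)(c−1) = (2−1)·(3−1) = 2

degrees of freedom = 2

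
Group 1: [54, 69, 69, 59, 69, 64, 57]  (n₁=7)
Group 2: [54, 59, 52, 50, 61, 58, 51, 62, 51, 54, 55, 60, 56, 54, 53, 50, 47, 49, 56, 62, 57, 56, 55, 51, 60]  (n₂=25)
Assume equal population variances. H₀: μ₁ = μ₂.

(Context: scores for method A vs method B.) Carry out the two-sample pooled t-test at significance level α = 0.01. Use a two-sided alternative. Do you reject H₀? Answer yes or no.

x̄₁=63.000, s₁=6.351, n₁=7
x̄₂=54.920, s₂=4.232, n₂=25
s_p² = [6·6.351² + 24·4.232²]/30 = 22.3947
SE = √(s_p²·(1/7+1/25)) = 2.0236
t = (63.000−54.920)/2.0236 = 3.9929
df = 30
p-value (two-sided) = 0.00039
At α=0.01: p < α → reject H₀

reject H₀: yes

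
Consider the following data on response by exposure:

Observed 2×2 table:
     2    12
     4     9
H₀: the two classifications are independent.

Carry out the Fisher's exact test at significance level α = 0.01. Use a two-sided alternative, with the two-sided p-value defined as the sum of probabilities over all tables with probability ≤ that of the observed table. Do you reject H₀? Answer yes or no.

reject H₀: no

Margins: r₁=14, r₂=13, c₁=6, c₂=21, n=27
p_obs = C(14,2)·C(13,4)/C(27,6); sum pmf over tables with pmf ≤ p_obs
p-value (two-sided) = 0.38454
At α=0.01: p ≥ α → fail to reject H₀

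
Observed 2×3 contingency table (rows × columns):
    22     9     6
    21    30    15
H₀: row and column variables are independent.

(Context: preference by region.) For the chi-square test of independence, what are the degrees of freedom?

df = (r−1)(c−1) = (2−1)·(3−1) = 2

degrees of freedom = 2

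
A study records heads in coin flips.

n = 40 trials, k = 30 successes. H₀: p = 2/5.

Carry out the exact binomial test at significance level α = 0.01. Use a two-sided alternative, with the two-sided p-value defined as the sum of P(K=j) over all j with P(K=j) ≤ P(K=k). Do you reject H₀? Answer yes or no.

Exact binomial: n=40, k=30, p₀=2/5=0.4000
P(X=j) = C(n,j)·p₀^j·(1−p₀)^(n−j); p = Σ P(X=j) over j with P(X=j) ≤ P(X=30)
p-value (two-sided) = 0.00001
At α=0.01: p < α → reject H₀

reject H₀: yes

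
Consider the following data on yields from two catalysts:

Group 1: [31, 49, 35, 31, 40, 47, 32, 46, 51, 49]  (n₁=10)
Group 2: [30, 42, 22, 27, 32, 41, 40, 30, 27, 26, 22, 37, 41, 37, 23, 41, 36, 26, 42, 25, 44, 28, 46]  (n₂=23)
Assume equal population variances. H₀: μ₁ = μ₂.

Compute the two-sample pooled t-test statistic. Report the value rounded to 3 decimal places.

x̄₁=41.100, s₁=8.212, n₁=10
x̄₂=33.261, s₂=7.841, n₂=23
s_p² = [9·8.212² + 22·7.841²]/31 = 63.2043
SE = √(s_p²·(1/10+1/23)) = 3.0114
t = (41.100−33.261)/3.0114 = 2.6032
df = 31

test statistic = 2.603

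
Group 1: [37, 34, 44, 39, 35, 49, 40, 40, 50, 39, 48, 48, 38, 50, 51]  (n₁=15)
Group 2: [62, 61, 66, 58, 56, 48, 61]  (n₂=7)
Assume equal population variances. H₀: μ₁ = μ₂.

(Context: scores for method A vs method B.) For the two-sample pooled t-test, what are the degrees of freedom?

df = n₁ + n₂ − 2 = 15 + 7 − 2 = 20

degrees of freedom = 20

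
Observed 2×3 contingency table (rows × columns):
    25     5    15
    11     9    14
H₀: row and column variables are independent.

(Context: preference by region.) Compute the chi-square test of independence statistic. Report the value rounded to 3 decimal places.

Row totals [45, 34], col totals [36, 14, 29], n=79
χ² = (25−20.51)²/20.51 + (5−7.97)²/7.97 + (15−16.52)²/16.52 + (11−15.49)²/15.49 + (9−6.03)²/6.03 + (14−12.48)²/12.48 = 5.1908
df = 2

test statistic = 5.191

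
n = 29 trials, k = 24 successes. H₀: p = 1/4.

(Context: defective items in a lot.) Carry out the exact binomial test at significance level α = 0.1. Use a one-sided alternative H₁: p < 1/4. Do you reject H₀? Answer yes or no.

Exact binomial: n=29, k=24, p₀=1/4=0.2500
P(X≤24) from Σ C(n,i)·p₀^i·(1−p₀)^(n−i)
p-value (one-sided, H₁ less) = 1.00000
At α=0.1: p ≥ α → fail to reject H₀

reject H₀: no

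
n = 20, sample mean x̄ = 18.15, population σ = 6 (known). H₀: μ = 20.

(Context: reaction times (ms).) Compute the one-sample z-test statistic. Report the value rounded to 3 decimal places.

SE = σ/√n = 6/√20 = 1.3416
z = (x̄−μ₀)/SE = (18.15−20)/1.3416 = -1.3789

test statistic = -1.379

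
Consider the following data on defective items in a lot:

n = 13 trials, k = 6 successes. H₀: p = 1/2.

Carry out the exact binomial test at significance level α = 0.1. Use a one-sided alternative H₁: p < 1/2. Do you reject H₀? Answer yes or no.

reject H₀: no

Exact binomial: n=13, k=6, p₀=1/2=0.5000
P(X≤6) from Σ C(n,i)·p₀^i·(1−p₀)^(n−i)
p-value (one-sided, H₁ less) = 0.50000
At α=0.1: p ≥ α → fail to reject H₀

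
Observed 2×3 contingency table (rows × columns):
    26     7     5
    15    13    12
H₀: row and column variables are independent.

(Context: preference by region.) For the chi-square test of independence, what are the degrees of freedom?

df = (r−1)(c−1) = (2−1)·(3−1) = 2

degrees of freedom = 2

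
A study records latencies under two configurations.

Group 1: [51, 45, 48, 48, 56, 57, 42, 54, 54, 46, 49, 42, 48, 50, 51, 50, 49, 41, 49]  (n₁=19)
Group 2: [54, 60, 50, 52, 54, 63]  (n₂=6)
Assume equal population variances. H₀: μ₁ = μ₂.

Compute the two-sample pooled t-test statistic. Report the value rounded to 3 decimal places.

test statistic = -3.043

x̄₁=48.947, s₁=4.490, n₁=19
x̄₂=55.500, s₂=4.970, n₂=6
s_p² = [18·4.490² + 5·4.970²]/23 = 21.1499
SE = √(s_p²·(1/19+1/6)) = 2.1536
t = (48.947−55.500)/2.1536 = -3.0426
df = 23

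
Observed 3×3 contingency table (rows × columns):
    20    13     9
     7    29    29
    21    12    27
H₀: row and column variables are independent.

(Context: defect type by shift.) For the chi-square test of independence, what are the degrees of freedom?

degrees of freedom = 4

df = (r−1)(c−1) = (3−1)·(3−1) = 4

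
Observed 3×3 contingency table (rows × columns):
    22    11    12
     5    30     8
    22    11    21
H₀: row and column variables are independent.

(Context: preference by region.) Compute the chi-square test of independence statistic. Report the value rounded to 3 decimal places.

test statistic = 31.968

Row totals [45, 43, 54], col totals [49, 52, 41], n=142
χ² = (22−15.53)²/15.53 + (11−16.48)²/16.48 + (12−12.99)²/12.99 + (5−14.84)²/14.84 + (30−15.75)²/15.75 + (8−12.42)²/12.42 + (22−18.63)²/18.63 + (11−19.77)²/19.77 + (21−15.59)²/15.59 = 31.9680
df = 4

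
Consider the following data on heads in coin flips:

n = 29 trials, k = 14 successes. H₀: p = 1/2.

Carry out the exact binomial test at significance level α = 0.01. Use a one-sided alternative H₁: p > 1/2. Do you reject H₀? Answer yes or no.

reject H₀: no

Exact binomial: n=29, k=14, p₀=1/2=0.5000
P(X≥14) from Σ C(n,i)·p₀^i·(1−p₀)^(n−i)
p-value (one-sided, H₁ greater) = 0.64446
At α=0.01: p ≥ α → fail to reject H₀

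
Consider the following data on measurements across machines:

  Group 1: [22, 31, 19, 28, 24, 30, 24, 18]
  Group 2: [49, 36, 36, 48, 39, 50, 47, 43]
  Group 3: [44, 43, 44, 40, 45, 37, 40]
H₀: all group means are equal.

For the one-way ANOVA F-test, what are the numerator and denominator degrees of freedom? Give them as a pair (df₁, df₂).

k = 3 groups, N = 23 total
df = (k−1, N−k) = (3−1, 23−3) = (2, 20)

degrees of freedom = [2, 20]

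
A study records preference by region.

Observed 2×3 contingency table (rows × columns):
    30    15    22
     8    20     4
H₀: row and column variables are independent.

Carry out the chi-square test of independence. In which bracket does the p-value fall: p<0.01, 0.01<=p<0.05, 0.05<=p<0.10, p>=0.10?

p-value bracket: p<0.01

Row totals [67, 32], col totals [38, 35, 26], n=99
χ² = (30−25.72)²/25.72 + (15−23.69)²/23.69 + (22−17.60)²/17.60 + (8−12.28)²/12.28 + (20−11.31)²/11.31 + (4−8.40)²/8.40 = 15.4728
df = 2
p-value (upper-tail) = 0.00044
→ bracket: p<0.01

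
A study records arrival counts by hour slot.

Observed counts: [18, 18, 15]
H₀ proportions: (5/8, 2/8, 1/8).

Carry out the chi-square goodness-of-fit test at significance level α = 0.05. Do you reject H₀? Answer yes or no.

reject H₀: yes

n = 51; E_i = n·p_i = [31.88, 12.75, 6.38]
χ² = (18−31.88)²/31.88 + (18−12.75)²/12.75 + (15−6.38)²/6.38 = 19.8706
df = 2
p-value (upper-tail) = 0.00005
At α=0.05: p < α → reject H₀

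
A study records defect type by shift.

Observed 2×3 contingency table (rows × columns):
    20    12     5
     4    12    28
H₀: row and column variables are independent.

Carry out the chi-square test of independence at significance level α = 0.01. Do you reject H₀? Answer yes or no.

reject H₀: yes

Row totals [37, 44], col totals [24, 24, 33], n=81
χ² = (20−10.96)²/10.96 + (12−10.96)²/10.96 + (5−15.07)²/15.07 + (4−13.04)²/13.04 + (12−13.04)²/13.04 + (28−17.93)²/17.93 = 26.2884
df = 2
p-value (upper-tail) = 0.00000
At α=0.01: p < α → reject H₀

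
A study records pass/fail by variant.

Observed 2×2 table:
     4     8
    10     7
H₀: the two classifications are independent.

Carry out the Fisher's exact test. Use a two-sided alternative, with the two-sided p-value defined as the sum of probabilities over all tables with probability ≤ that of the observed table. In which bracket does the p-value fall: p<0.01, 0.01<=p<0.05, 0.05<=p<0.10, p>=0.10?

Margins: r₁=12, r₂=17, c₁=14, c₂=15, n=29
p_obs = C(12,4)·C(17,10)/C(29,14); sum pmf over tables with pmf ≤ p_obs
p-value (two-sided) = 0.26354
→ bracket: p>=0.10

p-value bracket: p>=0.10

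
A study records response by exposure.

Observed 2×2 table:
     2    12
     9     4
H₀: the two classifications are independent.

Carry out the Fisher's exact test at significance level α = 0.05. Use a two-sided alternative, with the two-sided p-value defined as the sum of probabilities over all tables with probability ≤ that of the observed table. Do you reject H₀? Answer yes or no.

reject H₀: yes

Margins: r₁=14, r₂=13, c₁=11, c₂=16, n=27
p_obs = C(14,2)·C(13,9)/C(27,11); sum pmf over tables with pmf ≤ p_obs
p-value (two-sided) = 0.00633
At α=0.05: p < α → reject H₀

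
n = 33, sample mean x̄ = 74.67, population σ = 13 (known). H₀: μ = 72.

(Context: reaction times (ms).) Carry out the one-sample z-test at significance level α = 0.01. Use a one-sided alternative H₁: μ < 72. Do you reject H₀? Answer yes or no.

reject H₀: no

SE = σ/√n = 13/√33 = 2.2630
z = (x̄−μ₀)/SE = (74.67−72)/2.2630 = 1.1798
p-value (one-sided, H₁ less) = 0.88097
At α=0.01: p ≥ α → fail to reject H₀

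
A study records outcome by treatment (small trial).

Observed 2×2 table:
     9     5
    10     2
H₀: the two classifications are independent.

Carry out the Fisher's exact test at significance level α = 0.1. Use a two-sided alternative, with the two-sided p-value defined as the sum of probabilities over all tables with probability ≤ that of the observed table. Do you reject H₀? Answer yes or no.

Margins: r₁=14, r₂=12, c₁=19, c₂=7, n=26
p_obs = C(14,9)·C(12,10)/C(26,19); sum pmf over tables with pmf ≤ p_obs
p-value (two-sided) = 0.39130
At α=0.1: p ≥ α → fail to reject H₀

reject H₀: no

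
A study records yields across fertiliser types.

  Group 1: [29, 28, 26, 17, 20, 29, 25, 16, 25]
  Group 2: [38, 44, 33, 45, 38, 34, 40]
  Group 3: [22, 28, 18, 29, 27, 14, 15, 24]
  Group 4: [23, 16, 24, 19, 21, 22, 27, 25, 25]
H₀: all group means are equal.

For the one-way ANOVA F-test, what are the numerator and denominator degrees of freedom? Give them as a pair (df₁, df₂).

degrees of freedom = [3, 29]

k = 4 groups, N = 33 total
df = (k−1, N−k) = (4−1, 33−4) = (3, 29)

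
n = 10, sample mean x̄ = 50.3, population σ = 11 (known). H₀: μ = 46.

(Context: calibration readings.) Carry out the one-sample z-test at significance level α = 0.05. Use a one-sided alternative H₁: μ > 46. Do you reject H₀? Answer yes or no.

reject H₀: no

SE = σ/√n = 11/√10 = 3.4785
z = (x̄−μ₀)/SE = (50.3−46)/3.4785 = 1.2362
p-value (one-sided, H₁ greater) = 0.10820
At α=0.05: p ≥ α → fail to reject H₀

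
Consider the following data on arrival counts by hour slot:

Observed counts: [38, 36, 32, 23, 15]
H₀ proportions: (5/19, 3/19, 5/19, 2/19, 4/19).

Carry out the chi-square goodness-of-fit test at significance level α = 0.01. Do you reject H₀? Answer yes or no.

reject H₀: yes

n = 144; E_i = n·p_i = [37.89, 22.74, 37.89, 15.16, 30.32]
χ² = (38−37.89)²/37.89 + (36−22.74)²/22.74 + (32−37.89)²/37.89 + (23−15.16)²/15.16 + (15−30.32)²/30.32 = 20.4490
df = 4
p-value (upper-tail) = 0.00041
At α=0.01: p < α → reject H₀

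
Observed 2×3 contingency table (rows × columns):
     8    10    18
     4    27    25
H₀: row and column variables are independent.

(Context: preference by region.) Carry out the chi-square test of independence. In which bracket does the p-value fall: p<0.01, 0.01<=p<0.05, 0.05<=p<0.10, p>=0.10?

Row totals [36, 56], col totals [12, 37, 43], n=92
χ² = (8−4.70)²/4.70 + (10−14.48)²/14.48 + (18−16.83)²/16.83 + (4−7.30)²/7.30 + (27−22.52)²/22.52 + (25−26.17)²/26.17 = 6.2303
df = 2
p-value (upper-tail) = 0.04437
→ bracket: 0.01<=p<0.05

p-value bracket: 0.01<=p<0.05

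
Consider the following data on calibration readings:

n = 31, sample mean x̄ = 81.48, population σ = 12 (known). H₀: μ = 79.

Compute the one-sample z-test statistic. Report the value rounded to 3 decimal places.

SE = σ/√n = 12/√31 = 2.1553
z = (x̄−μ₀)/SE = (81.48−79)/2.1553 = 1.1507

test statistic = 1.151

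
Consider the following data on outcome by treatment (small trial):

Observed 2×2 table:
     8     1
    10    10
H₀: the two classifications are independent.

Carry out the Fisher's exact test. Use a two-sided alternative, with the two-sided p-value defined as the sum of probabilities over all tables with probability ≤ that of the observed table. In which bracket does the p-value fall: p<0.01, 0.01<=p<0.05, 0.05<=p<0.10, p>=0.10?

Margins: r₁=9, r₂=20, c₁=18, c₂=11, n=29
p_obs = C(9,8)·C(20,10)/C(29,18); sum pmf over tables with pmf ≤ p_obs
p-value (two-sided) = 0.09590
→ bracket: 0.05<=p<0.10

p-value bracket: 0.05<=p<0.10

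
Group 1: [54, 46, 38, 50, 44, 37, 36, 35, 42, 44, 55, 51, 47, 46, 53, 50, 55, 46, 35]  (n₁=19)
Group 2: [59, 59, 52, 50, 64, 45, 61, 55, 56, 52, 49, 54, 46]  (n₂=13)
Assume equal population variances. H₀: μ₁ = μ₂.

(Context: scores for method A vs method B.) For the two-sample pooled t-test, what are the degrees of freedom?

degrees of freedom = 30

df = n₁ + n₂ − 2 = 19 + 13 − 2 = 30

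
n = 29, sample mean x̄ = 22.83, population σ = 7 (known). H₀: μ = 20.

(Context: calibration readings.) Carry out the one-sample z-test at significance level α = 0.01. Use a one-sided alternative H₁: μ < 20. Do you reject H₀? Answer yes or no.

reject H₀: no

SE = σ/√n = 7/√29 = 1.2999
z = (x̄−μ₀)/SE = (22.83−20)/1.2999 = 2.1771
p-value (one-sided, H₁ less) = 0.98527
At α=0.01: p ≥ α → fail to reject H₀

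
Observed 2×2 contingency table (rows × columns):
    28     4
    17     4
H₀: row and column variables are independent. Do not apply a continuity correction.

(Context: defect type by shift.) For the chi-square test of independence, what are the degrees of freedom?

df = (r−1)(c−1) = (2−1)·(2−1) = 1

degrees of freedom = 1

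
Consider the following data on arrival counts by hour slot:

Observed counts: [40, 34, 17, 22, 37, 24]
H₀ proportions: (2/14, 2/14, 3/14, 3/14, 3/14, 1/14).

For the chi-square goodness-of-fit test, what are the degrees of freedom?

degrees of freedom = 5

df = k − 1 = 6 − 1 = 5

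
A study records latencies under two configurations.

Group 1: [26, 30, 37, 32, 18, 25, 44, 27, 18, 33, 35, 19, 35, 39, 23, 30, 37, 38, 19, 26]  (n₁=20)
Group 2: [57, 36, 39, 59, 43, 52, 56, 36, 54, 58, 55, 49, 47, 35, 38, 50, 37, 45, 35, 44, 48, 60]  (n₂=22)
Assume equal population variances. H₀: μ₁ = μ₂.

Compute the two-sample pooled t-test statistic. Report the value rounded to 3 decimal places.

test statistic = -6.839

x̄₁=29.550, s₁=7.756, n₁=20
x̄₂=46.955, s₂=8.649, n₂=22
s_p² = [19·7.756² + 21·8.649²]/40 = 67.8476
SE = √(s_p²·(1/20+1/22)) = 2.5449
t = (29.550−46.955)/2.5449 = -6.8391
df = 40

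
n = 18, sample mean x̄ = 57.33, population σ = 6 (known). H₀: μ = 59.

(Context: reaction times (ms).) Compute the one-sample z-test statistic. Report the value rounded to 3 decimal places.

test statistic = -1.181

SE = σ/√n = 6/√18 = 1.4142
z = (x̄−μ₀)/SE = (57.33−59)/1.4142 = -1.1809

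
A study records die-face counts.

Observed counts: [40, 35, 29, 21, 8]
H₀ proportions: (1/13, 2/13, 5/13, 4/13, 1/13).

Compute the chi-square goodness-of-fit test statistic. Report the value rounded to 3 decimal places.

test statistic = 116.732

n = 133; E_i = n·p_i = [10.23, 20.46, 51.15, 40.92, 10.23]
χ² = (40−10.23)²/10.23 + (35−20.46)²/20.46 + (29−51.15)²/51.15 + (21−40.92)²/40.92 + (8−10.23)²/10.23 = 116.7320
df = 4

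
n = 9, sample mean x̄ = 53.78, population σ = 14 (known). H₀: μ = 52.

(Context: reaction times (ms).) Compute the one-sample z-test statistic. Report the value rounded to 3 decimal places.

SE = σ/√n = 14/√9 = 4.6667
z = (x̄−μ₀)/SE = (53.78−52)/4.6667 = 0.3814

test statistic = 0.381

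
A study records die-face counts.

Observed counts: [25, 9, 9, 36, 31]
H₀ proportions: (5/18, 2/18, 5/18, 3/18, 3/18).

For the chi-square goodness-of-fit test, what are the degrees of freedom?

degrees of freedom = 4

df = k − 1 = 5 − 1 = 4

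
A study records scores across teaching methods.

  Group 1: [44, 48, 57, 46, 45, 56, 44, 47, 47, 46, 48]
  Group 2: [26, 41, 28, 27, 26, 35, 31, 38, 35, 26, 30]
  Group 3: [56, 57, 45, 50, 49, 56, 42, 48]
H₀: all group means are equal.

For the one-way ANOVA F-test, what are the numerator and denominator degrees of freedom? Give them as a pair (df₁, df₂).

degrees of freedom = [2, 27]

k = 3 groups, N = 30 total
df = (k−1, N−k) = (3−1, 30−3) = (2, 27)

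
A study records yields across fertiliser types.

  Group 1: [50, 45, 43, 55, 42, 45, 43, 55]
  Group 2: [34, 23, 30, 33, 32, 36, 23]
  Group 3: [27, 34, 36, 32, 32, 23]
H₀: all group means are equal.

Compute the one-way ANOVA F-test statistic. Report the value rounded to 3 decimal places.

Group means [47.25, 30.14, 30.67], grand mean 36.810
SSB = Σnᵢ(x̄ᵢ−x̄)² = 1409.548; SSW = ΣΣ(x−x̄ᵢ)² = 479.690
MSB = 1409.548/2 = 704.7738; MSW = 479.690/18 = 26.6495
F = MSB/MSW = 26.4461
df = (2, 18)

test statistic = 26.446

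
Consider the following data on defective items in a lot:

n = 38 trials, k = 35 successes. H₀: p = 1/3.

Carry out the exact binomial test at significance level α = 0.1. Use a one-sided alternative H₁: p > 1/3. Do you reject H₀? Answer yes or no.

Exact binomial: n=38, k=35, p₀=1/3=0.3333
P(X≥35) from Σ C(n,i)·p₀^i·(1−p₀)^(n−i)
p-value (one-sided, H₁ greater) = 0.00000
At α=0.1: p < α → reject H₀

reject H₀: yes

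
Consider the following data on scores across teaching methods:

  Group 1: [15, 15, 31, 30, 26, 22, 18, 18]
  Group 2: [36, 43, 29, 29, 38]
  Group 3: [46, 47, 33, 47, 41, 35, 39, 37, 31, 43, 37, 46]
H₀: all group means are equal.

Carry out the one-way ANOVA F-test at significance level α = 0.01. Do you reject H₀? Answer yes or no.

Group means [21.88, 35.00, 40.17], grand mean 33.280
SSB = Σnᵢ(x̄ᵢ−x̄)² = 1624.498; SSW = ΣΣ(x−x̄ᵢ)² = 790.542
MSB = 1624.498/2 = 812.2492; MSW = 790.542/22 = 35.9337
F = MSB/MSW = 22.6041
df = (2, 22)
p-value (upper-tail) = 0.00000
At α=0.01: p < α → reject H₀

reject H₀: yes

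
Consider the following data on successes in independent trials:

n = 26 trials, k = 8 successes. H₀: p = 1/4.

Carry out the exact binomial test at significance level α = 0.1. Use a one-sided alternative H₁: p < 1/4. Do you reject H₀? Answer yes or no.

Exact binomial: n=26, k=8, p₀=1/4=0.2500
P(X≤8) from Σ C(n,i)·p₀^i·(1−p₀)^(n−i)
p-value (one-sided, H₁ less) = 0.81955
At α=0.1: p ≥ α → fail to reject H₀

reject H₀: no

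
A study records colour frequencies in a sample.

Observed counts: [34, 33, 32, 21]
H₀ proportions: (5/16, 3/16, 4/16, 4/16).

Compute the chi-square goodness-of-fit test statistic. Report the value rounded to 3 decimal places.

test statistic = 8.060

n = 120; E_i = n·p_i = [37.50, 22.50, 30.00, 30.00]
χ² = (34−37.50)²/37.50 + (33−22.50)²/22.50 + (32−30.00)²/30.00 + (21−30.00)²/30.00 = 8.0600
df = 3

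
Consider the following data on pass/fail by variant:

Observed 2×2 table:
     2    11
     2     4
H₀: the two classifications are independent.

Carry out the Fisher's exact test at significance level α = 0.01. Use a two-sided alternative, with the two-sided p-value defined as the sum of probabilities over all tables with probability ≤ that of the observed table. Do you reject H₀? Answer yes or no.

reject H₀: no

Margins: r₁=13, r₂=6, c₁=4, c₂=15, n=19
p_obs = C(13,2)·C(6,2)/C(19,4); sum pmf over tables with pmf ≤ p_obs
p-value (two-sided) = 0.55728
At α=0.01: p ≥ α → fail to reject H₀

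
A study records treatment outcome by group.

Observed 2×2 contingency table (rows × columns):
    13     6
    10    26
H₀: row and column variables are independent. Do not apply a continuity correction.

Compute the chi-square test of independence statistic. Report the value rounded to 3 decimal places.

test statistic = 8.443

Row totals [19, 36], col totals [23, 32], n=55
χ² = (13−7.95)²/7.95 + (6−11.05)²/11.05 + (10−15.05)²/15.05 + (26−20.95)²/20.95 = 8.4434
df = 1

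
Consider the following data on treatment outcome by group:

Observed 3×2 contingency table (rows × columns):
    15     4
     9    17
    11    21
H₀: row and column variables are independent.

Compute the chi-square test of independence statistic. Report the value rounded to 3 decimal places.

test statistic = 11.413

Row totals [19, 26, 32], col totals [35, 42], n=77
χ² = (15−8.64)²/8.64 + (4−10.36)²/10.36 + (9−11.82)²/11.82 + (17−14.18)²/14.18 + (11−14.55)²/14.55 + (21−17.45)²/17.45 = 11.4129
df = 2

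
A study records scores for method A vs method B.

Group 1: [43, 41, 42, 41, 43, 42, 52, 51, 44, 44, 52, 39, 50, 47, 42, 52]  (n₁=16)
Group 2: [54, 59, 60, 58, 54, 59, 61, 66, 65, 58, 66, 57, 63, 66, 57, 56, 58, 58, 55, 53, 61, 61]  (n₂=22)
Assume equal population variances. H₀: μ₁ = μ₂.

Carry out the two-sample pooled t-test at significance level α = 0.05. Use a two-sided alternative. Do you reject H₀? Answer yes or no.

x̄₁=45.312, s₁=4.586, n₁=16
x̄₂=59.318, s₂=3.981, n₂=22
s_p² = [15·4.586² + 21·3.981²]/36 = 18.0058
SE = √(s_p²·(1/16+1/22)) = 1.3942
t = (45.312−59.318)/1.3942 = -10.0456
df = 36
p-value (two-sided) = 0.00000
At α=0.05: p < α → reject H₀

reject H₀: yes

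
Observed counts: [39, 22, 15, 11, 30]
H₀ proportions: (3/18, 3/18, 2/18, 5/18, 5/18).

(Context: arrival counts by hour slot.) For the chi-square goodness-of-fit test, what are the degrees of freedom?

degrees of freedom = 4

df = k − 1 = 5 − 1 = 4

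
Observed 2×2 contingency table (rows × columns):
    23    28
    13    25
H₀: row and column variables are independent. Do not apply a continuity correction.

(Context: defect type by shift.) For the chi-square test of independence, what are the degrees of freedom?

degrees of freedom = 1

df = (r−1)(c−1) = (2−1)·(2−1) = 1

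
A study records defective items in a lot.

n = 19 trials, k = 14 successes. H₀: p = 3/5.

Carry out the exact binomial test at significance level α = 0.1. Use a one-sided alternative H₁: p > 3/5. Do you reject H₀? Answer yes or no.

Exact binomial: n=19, k=14, p₀=3/5=0.6000
P(X≥14) from Σ C(n,i)·p₀^i·(1−p₀)^(n−i)
p-value (one-sided, H₁ greater) = 0.16292
At α=0.1: p ≥ α → fail to reject H₀

reject H₀: no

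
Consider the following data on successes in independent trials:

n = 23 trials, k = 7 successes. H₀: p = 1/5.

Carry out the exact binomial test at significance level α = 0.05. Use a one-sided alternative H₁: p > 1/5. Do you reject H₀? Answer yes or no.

Exact binomial: n=23, k=7, p₀=1/5=0.2000
P(X≥7) from Σ C(n,i)·p₀^i·(1−p₀)^(n−i)
p-value (one-sided, H₁ greater) = 0.15983
At α=0.05: p ≥ α → fail to reject H₀

reject H₀: no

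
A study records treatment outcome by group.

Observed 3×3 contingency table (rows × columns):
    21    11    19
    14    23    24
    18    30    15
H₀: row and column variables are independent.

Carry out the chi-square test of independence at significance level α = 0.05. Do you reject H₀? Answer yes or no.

Row totals [51, 61, 63], col totals [53, 64, 58], n=175
χ² = (21−15.45)²/15.45 + (11−18.65)²/18.65 + (19−16.90)²/16.90 + (14−18.47)²/18.47 + (23−22.31)²/22.31 + (24−20.22)²/20.22 + (18−19.08)²/19.08 + (30−23.04)²/23.04 + (15−20.88)²/20.88 = 11.0288
df = 4
p-value (upper-tail) = 0.02624
At α=0.05: p < α → reject H₀

reject H₀: yes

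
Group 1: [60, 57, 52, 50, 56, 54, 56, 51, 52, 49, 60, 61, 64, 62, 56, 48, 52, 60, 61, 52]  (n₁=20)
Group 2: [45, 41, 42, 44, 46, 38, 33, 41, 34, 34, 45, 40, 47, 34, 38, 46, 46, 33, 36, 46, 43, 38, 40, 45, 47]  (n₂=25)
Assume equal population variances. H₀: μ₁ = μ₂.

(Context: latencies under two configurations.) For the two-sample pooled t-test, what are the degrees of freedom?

degrees of freedom = 43

df = n₁ + n₂ − 2 = 20 + 25 − 2 = 43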